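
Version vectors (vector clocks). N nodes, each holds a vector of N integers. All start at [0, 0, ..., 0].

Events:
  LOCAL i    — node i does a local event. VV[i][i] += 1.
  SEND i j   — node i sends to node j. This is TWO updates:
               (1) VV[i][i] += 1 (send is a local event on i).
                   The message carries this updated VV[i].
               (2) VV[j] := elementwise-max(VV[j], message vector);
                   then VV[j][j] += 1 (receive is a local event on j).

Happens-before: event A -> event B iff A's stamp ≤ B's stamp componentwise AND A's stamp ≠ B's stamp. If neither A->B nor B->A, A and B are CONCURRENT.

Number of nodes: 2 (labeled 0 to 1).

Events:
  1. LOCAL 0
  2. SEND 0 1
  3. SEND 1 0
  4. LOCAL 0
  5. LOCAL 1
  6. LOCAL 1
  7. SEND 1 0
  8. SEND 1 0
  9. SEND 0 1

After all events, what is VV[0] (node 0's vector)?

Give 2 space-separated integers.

Answer: 7 6

Derivation:
Initial: VV[0]=[0, 0]
Initial: VV[1]=[0, 0]
Event 1: LOCAL 0: VV[0][0]++ -> VV[0]=[1, 0]
Event 2: SEND 0->1: VV[0][0]++ -> VV[0]=[2, 0], msg_vec=[2, 0]; VV[1]=max(VV[1],msg_vec) then VV[1][1]++ -> VV[1]=[2, 1]
Event 3: SEND 1->0: VV[1][1]++ -> VV[1]=[2, 2], msg_vec=[2, 2]; VV[0]=max(VV[0],msg_vec) then VV[0][0]++ -> VV[0]=[3, 2]
Event 4: LOCAL 0: VV[0][0]++ -> VV[0]=[4, 2]
Event 5: LOCAL 1: VV[1][1]++ -> VV[1]=[2, 3]
Event 6: LOCAL 1: VV[1][1]++ -> VV[1]=[2, 4]
Event 7: SEND 1->0: VV[1][1]++ -> VV[1]=[2, 5], msg_vec=[2, 5]; VV[0]=max(VV[0],msg_vec) then VV[0][0]++ -> VV[0]=[5, 5]
Event 8: SEND 1->0: VV[1][1]++ -> VV[1]=[2, 6], msg_vec=[2, 6]; VV[0]=max(VV[0],msg_vec) then VV[0][0]++ -> VV[0]=[6, 6]
Event 9: SEND 0->1: VV[0][0]++ -> VV[0]=[7, 6], msg_vec=[7, 6]; VV[1]=max(VV[1],msg_vec) then VV[1][1]++ -> VV[1]=[7, 7]
Final vectors: VV[0]=[7, 6]; VV[1]=[7, 7]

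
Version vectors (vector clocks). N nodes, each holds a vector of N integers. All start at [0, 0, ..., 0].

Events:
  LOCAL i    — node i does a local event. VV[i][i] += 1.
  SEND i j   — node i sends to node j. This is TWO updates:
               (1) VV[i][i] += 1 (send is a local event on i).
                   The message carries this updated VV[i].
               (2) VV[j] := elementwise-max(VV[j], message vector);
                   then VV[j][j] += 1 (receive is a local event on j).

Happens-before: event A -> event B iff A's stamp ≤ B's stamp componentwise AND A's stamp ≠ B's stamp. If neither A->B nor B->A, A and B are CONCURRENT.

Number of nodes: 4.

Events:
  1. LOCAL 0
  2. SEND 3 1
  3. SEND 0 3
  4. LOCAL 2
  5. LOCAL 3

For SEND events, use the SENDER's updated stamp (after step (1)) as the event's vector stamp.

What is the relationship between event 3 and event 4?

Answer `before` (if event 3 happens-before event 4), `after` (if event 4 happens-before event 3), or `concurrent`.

Initial: VV[0]=[0, 0, 0, 0]
Initial: VV[1]=[0, 0, 0, 0]
Initial: VV[2]=[0, 0, 0, 0]
Initial: VV[3]=[0, 0, 0, 0]
Event 1: LOCAL 0: VV[0][0]++ -> VV[0]=[1, 0, 0, 0]
Event 2: SEND 3->1: VV[3][3]++ -> VV[3]=[0, 0, 0, 1], msg_vec=[0, 0, 0, 1]; VV[1]=max(VV[1],msg_vec) then VV[1][1]++ -> VV[1]=[0, 1, 0, 1]
Event 3: SEND 0->3: VV[0][0]++ -> VV[0]=[2, 0, 0, 0], msg_vec=[2, 0, 0, 0]; VV[3]=max(VV[3],msg_vec) then VV[3][3]++ -> VV[3]=[2, 0, 0, 2]
Event 4: LOCAL 2: VV[2][2]++ -> VV[2]=[0, 0, 1, 0]
Event 5: LOCAL 3: VV[3][3]++ -> VV[3]=[2, 0, 0, 3]
Event 3 stamp: [2, 0, 0, 0]
Event 4 stamp: [0, 0, 1, 0]
[2, 0, 0, 0] <= [0, 0, 1, 0]? False
[0, 0, 1, 0] <= [2, 0, 0, 0]? False
Relation: concurrent

Answer: concurrent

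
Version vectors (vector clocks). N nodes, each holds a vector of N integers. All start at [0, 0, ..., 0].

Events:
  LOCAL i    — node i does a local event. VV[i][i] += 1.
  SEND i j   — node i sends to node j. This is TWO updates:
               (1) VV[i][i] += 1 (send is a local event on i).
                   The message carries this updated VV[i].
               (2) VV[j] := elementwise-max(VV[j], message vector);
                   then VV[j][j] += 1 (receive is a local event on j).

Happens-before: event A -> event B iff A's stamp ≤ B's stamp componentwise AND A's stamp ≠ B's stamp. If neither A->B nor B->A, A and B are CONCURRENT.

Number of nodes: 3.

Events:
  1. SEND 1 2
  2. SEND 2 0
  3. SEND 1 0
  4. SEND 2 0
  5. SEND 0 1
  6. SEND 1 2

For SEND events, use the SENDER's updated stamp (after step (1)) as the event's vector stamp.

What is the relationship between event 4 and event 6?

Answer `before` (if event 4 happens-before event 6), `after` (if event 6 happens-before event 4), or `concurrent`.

Answer: before

Derivation:
Initial: VV[0]=[0, 0, 0]
Initial: VV[1]=[0, 0, 0]
Initial: VV[2]=[0, 0, 0]
Event 1: SEND 1->2: VV[1][1]++ -> VV[1]=[0, 1, 0], msg_vec=[0, 1, 0]; VV[2]=max(VV[2],msg_vec) then VV[2][2]++ -> VV[2]=[0, 1, 1]
Event 2: SEND 2->0: VV[2][2]++ -> VV[2]=[0, 1, 2], msg_vec=[0, 1, 2]; VV[0]=max(VV[0],msg_vec) then VV[0][0]++ -> VV[0]=[1, 1, 2]
Event 3: SEND 1->0: VV[1][1]++ -> VV[1]=[0, 2, 0], msg_vec=[0, 2, 0]; VV[0]=max(VV[0],msg_vec) then VV[0][0]++ -> VV[0]=[2, 2, 2]
Event 4: SEND 2->0: VV[2][2]++ -> VV[2]=[0, 1, 3], msg_vec=[0, 1, 3]; VV[0]=max(VV[0],msg_vec) then VV[0][0]++ -> VV[0]=[3, 2, 3]
Event 5: SEND 0->1: VV[0][0]++ -> VV[0]=[4, 2, 3], msg_vec=[4, 2, 3]; VV[1]=max(VV[1],msg_vec) then VV[1][1]++ -> VV[1]=[4, 3, 3]
Event 6: SEND 1->2: VV[1][1]++ -> VV[1]=[4, 4, 3], msg_vec=[4, 4, 3]; VV[2]=max(VV[2],msg_vec) then VV[2][2]++ -> VV[2]=[4, 4, 4]
Event 4 stamp: [0, 1, 3]
Event 6 stamp: [4, 4, 3]
[0, 1, 3] <= [4, 4, 3]? True
[4, 4, 3] <= [0, 1, 3]? False
Relation: before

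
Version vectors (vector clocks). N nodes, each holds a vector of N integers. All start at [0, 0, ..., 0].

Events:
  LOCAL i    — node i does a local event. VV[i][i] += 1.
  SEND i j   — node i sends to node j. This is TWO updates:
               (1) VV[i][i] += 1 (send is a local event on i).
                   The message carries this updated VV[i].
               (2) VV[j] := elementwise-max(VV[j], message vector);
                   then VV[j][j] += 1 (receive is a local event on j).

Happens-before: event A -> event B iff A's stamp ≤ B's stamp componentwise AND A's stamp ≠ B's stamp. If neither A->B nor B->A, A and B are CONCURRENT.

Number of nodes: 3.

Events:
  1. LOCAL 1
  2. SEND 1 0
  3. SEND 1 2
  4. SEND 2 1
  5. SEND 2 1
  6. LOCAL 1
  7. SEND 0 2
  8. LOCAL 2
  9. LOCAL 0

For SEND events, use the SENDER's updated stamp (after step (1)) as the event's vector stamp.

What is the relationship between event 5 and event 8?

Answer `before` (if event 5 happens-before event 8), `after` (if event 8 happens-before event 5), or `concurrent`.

Initial: VV[0]=[0, 0, 0]
Initial: VV[1]=[0, 0, 0]
Initial: VV[2]=[0, 0, 0]
Event 1: LOCAL 1: VV[1][1]++ -> VV[1]=[0, 1, 0]
Event 2: SEND 1->0: VV[1][1]++ -> VV[1]=[0, 2, 0], msg_vec=[0, 2, 0]; VV[0]=max(VV[0],msg_vec) then VV[0][0]++ -> VV[0]=[1, 2, 0]
Event 3: SEND 1->2: VV[1][1]++ -> VV[1]=[0, 3, 0], msg_vec=[0, 3, 0]; VV[2]=max(VV[2],msg_vec) then VV[2][2]++ -> VV[2]=[0, 3, 1]
Event 4: SEND 2->1: VV[2][2]++ -> VV[2]=[0, 3, 2], msg_vec=[0, 3, 2]; VV[1]=max(VV[1],msg_vec) then VV[1][1]++ -> VV[1]=[0, 4, 2]
Event 5: SEND 2->1: VV[2][2]++ -> VV[2]=[0, 3, 3], msg_vec=[0, 3, 3]; VV[1]=max(VV[1],msg_vec) then VV[1][1]++ -> VV[1]=[0, 5, 3]
Event 6: LOCAL 1: VV[1][1]++ -> VV[1]=[0, 6, 3]
Event 7: SEND 0->2: VV[0][0]++ -> VV[0]=[2, 2, 0], msg_vec=[2, 2, 0]; VV[2]=max(VV[2],msg_vec) then VV[2][2]++ -> VV[2]=[2, 3, 4]
Event 8: LOCAL 2: VV[2][2]++ -> VV[2]=[2, 3, 5]
Event 9: LOCAL 0: VV[0][0]++ -> VV[0]=[3, 2, 0]
Event 5 stamp: [0, 3, 3]
Event 8 stamp: [2, 3, 5]
[0, 3, 3] <= [2, 3, 5]? True
[2, 3, 5] <= [0, 3, 3]? False
Relation: before

Answer: before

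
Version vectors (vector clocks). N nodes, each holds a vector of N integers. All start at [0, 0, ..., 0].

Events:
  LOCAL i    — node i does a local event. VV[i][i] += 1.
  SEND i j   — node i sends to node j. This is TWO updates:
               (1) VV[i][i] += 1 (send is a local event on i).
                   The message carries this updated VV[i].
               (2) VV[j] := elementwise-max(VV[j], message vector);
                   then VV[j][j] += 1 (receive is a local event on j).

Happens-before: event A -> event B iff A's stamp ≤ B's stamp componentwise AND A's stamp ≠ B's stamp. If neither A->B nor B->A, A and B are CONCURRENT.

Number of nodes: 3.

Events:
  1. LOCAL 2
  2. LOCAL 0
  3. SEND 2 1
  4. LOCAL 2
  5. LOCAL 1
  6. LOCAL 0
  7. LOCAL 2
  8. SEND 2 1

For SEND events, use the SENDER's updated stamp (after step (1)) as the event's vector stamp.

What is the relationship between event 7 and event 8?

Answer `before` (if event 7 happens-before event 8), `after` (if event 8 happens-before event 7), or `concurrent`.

Initial: VV[0]=[0, 0, 0]
Initial: VV[1]=[0, 0, 0]
Initial: VV[2]=[0, 0, 0]
Event 1: LOCAL 2: VV[2][2]++ -> VV[2]=[0, 0, 1]
Event 2: LOCAL 0: VV[0][0]++ -> VV[0]=[1, 0, 0]
Event 3: SEND 2->1: VV[2][2]++ -> VV[2]=[0, 0, 2], msg_vec=[0, 0, 2]; VV[1]=max(VV[1],msg_vec) then VV[1][1]++ -> VV[1]=[0, 1, 2]
Event 4: LOCAL 2: VV[2][2]++ -> VV[2]=[0, 0, 3]
Event 5: LOCAL 1: VV[1][1]++ -> VV[1]=[0, 2, 2]
Event 6: LOCAL 0: VV[0][0]++ -> VV[0]=[2, 0, 0]
Event 7: LOCAL 2: VV[2][2]++ -> VV[2]=[0, 0, 4]
Event 8: SEND 2->1: VV[2][2]++ -> VV[2]=[0, 0, 5], msg_vec=[0, 0, 5]; VV[1]=max(VV[1],msg_vec) then VV[1][1]++ -> VV[1]=[0, 3, 5]
Event 7 stamp: [0, 0, 4]
Event 8 stamp: [0, 0, 5]
[0, 0, 4] <= [0, 0, 5]? True
[0, 0, 5] <= [0, 0, 4]? False
Relation: before

Answer: before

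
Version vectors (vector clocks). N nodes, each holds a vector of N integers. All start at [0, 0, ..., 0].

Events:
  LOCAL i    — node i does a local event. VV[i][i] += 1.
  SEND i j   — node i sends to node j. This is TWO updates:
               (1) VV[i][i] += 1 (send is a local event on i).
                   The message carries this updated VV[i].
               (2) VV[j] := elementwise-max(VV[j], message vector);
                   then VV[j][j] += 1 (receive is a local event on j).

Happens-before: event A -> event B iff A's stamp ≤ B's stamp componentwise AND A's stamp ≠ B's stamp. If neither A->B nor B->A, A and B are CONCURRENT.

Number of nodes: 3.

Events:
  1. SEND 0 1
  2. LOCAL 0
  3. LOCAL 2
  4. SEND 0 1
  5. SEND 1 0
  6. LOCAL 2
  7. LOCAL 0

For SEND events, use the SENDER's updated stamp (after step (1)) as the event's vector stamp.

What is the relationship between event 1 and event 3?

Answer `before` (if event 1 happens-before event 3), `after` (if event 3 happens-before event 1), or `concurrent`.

Answer: concurrent

Derivation:
Initial: VV[0]=[0, 0, 0]
Initial: VV[1]=[0, 0, 0]
Initial: VV[2]=[0, 0, 0]
Event 1: SEND 0->1: VV[0][0]++ -> VV[0]=[1, 0, 0], msg_vec=[1, 0, 0]; VV[1]=max(VV[1],msg_vec) then VV[1][1]++ -> VV[1]=[1, 1, 0]
Event 2: LOCAL 0: VV[0][0]++ -> VV[0]=[2, 0, 0]
Event 3: LOCAL 2: VV[2][2]++ -> VV[2]=[0, 0, 1]
Event 4: SEND 0->1: VV[0][0]++ -> VV[0]=[3, 0, 0], msg_vec=[3, 0, 0]; VV[1]=max(VV[1],msg_vec) then VV[1][1]++ -> VV[1]=[3, 2, 0]
Event 5: SEND 1->0: VV[1][1]++ -> VV[1]=[3, 3, 0], msg_vec=[3, 3, 0]; VV[0]=max(VV[0],msg_vec) then VV[0][0]++ -> VV[0]=[4, 3, 0]
Event 6: LOCAL 2: VV[2][2]++ -> VV[2]=[0, 0, 2]
Event 7: LOCAL 0: VV[0][0]++ -> VV[0]=[5, 3, 0]
Event 1 stamp: [1, 0, 0]
Event 3 stamp: [0, 0, 1]
[1, 0, 0] <= [0, 0, 1]? False
[0, 0, 1] <= [1, 0, 0]? False
Relation: concurrent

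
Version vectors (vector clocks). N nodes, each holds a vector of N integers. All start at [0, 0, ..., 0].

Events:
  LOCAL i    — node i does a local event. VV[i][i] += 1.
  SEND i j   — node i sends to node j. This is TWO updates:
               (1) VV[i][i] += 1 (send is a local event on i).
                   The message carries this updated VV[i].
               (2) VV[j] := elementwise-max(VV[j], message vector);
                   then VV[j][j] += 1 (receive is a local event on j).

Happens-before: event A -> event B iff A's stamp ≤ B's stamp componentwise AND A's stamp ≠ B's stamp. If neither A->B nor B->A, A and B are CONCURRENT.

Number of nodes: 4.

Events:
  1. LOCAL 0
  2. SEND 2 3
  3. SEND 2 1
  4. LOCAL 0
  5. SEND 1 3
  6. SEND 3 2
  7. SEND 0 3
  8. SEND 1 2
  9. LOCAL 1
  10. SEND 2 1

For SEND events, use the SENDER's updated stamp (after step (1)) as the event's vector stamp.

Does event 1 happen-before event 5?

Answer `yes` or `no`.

Initial: VV[0]=[0, 0, 0, 0]
Initial: VV[1]=[0, 0, 0, 0]
Initial: VV[2]=[0, 0, 0, 0]
Initial: VV[3]=[0, 0, 0, 0]
Event 1: LOCAL 0: VV[0][0]++ -> VV[0]=[1, 0, 0, 0]
Event 2: SEND 2->3: VV[2][2]++ -> VV[2]=[0, 0, 1, 0], msg_vec=[0, 0, 1, 0]; VV[3]=max(VV[3],msg_vec) then VV[3][3]++ -> VV[3]=[0, 0, 1, 1]
Event 3: SEND 2->1: VV[2][2]++ -> VV[2]=[0, 0, 2, 0], msg_vec=[0, 0, 2, 0]; VV[1]=max(VV[1],msg_vec) then VV[1][1]++ -> VV[1]=[0, 1, 2, 0]
Event 4: LOCAL 0: VV[0][0]++ -> VV[0]=[2, 0, 0, 0]
Event 5: SEND 1->3: VV[1][1]++ -> VV[1]=[0, 2, 2, 0], msg_vec=[0, 2, 2, 0]; VV[3]=max(VV[3],msg_vec) then VV[3][3]++ -> VV[3]=[0, 2, 2, 2]
Event 6: SEND 3->2: VV[3][3]++ -> VV[3]=[0, 2, 2, 3], msg_vec=[0, 2, 2, 3]; VV[2]=max(VV[2],msg_vec) then VV[2][2]++ -> VV[2]=[0, 2, 3, 3]
Event 7: SEND 0->3: VV[0][0]++ -> VV[0]=[3, 0, 0, 0], msg_vec=[3, 0, 0, 0]; VV[3]=max(VV[3],msg_vec) then VV[3][3]++ -> VV[3]=[3, 2, 2, 4]
Event 8: SEND 1->2: VV[1][1]++ -> VV[1]=[0, 3, 2, 0], msg_vec=[0, 3, 2, 0]; VV[2]=max(VV[2],msg_vec) then VV[2][2]++ -> VV[2]=[0, 3, 4, 3]
Event 9: LOCAL 1: VV[1][1]++ -> VV[1]=[0, 4, 2, 0]
Event 10: SEND 2->1: VV[2][2]++ -> VV[2]=[0, 3, 5, 3], msg_vec=[0, 3, 5, 3]; VV[1]=max(VV[1],msg_vec) then VV[1][1]++ -> VV[1]=[0, 5, 5, 3]
Event 1 stamp: [1, 0, 0, 0]
Event 5 stamp: [0, 2, 2, 0]
[1, 0, 0, 0] <= [0, 2, 2, 0]? False. Equal? False. Happens-before: False

Answer: no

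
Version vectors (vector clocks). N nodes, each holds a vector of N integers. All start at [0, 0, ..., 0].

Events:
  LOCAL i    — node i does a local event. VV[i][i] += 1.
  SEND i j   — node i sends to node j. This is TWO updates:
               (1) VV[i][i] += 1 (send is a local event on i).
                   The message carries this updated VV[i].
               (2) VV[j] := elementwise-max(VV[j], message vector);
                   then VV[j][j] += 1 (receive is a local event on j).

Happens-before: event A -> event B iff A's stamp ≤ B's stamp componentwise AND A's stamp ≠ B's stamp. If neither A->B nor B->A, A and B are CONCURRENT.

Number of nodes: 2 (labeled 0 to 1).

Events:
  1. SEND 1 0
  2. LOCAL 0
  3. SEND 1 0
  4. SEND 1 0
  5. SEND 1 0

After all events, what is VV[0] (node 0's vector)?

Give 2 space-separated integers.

Initial: VV[0]=[0, 0]
Initial: VV[1]=[0, 0]
Event 1: SEND 1->0: VV[1][1]++ -> VV[1]=[0, 1], msg_vec=[0, 1]; VV[0]=max(VV[0],msg_vec) then VV[0][0]++ -> VV[0]=[1, 1]
Event 2: LOCAL 0: VV[0][0]++ -> VV[0]=[2, 1]
Event 3: SEND 1->0: VV[1][1]++ -> VV[1]=[0, 2], msg_vec=[0, 2]; VV[0]=max(VV[0],msg_vec) then VV[0][0]++ -> VV[0]=[3, 2]
Event 4: SEND 1->0: VV[1][1]++ -> VV[1]=[0, 3], msg_vec=[0, 3]; VV[0]=max(VV[0],msg_vec) then VV[0][0]++ -> VV[0]=[4, 3]
Event 5: SEND 1->0: VV[1][1]++ -> VV[1]=[0, 4], msg_vec=[0, 4]; VV[0]=max(VV[0],msg_vec) then VV[0][0]++ -> VV[0]=[5, 4]
Final vectors: VV[0]=[5, 4]; VV[1]=[0, 4]

Answer: 5 4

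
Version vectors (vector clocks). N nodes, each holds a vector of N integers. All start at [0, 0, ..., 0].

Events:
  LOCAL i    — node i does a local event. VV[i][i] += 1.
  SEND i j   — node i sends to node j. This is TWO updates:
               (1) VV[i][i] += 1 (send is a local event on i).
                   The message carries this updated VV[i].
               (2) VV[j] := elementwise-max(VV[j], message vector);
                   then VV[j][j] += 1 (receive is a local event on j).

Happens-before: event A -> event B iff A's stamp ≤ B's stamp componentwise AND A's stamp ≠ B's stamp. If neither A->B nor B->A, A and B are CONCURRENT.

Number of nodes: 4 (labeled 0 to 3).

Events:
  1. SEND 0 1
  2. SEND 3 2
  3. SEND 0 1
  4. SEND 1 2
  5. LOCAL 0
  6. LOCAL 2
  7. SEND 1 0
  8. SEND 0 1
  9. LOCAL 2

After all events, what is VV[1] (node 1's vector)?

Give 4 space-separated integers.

Answer: 5 5 0 0

Derivation:
Initial: VV[0]=[0, 0, 0, 0]
Initial: VV[1]=[0, 0, 0, 0]
Initial: VV[2]=[0, 0, 0, 0]
Initial: VV[3]=[0, 0, 0, 0]
Event 1: SEND 0->1: VV[0][0]++ -> VV[0]=[1, 0, 0, 0], msg_vec=[1, 0, 0, 0]; VV[1]=max(VV[1],msg_vec) then VV[1][1]++ -> VV[1]=[1, 1, 0, 0]
Event 2: SEND 3->2: VV[3][3]++ -> VV[3]=[0, 0, 0, 1], msg_vec=[0, 0, 0, 1]; VV[2]=max(VV[2],msg_vec) then VV[2][2]++ -> VV[2]=[0, 0, 1, 1]
Event 3: SEND 0->1: VV[0][0]++ -> VV[0]=[2, 0, 0, 0], msg_vec=[2, 0, 0, 0]; VV[1]=max(VV[1],msg_vec) then VV[1][1]++ -> VV[1]=[2, 2, 0, 0]
Event 4: SEND 1->2: VV[1][1]++ -> VV[1]=[2, 3, 0, 0], msg_vec=[2, 3, 0, 0]; VV[2]=max(VV[2],msg_vec) then VV[2][2]++ -> VV[2]=[2, 3, 2, 1]
Event 5: LOCAL 0: VV[0][0]++ -> VV[0]=[3, 0, 0, 0]
Event 6: LOCAL 2: VV[2][2]++ -> VV[2]=[2, 3, 3, 1]
Event 7: SEND 1->0: VV[1][1]++ -> VV[1]=[2, 4, 0, 0], msg_vec=[2, 4, 0, 0]; VV[0]=max(VV[0],msg_vec) then VV[0][0]++ -> VV[0]=[4, 4, 0, 0]
Event 8: SEND 0->1: VV[0][0]++ -> VV[0]=[5, 4, 0, 0], msg_vec=[5, 4, 0, 0]; VV[1]=max(VV[1],msg_vec) then VV[1][1]++ -> VV[1]=[5, 5, 0, 0]
Event 9: LOCAL 2: VV[2][2]++ -> VV[2]=[2, 3, 4, 1]
Final vectors: VV[0]=[5, 4, 0, 0]; VV[1]=[5, 5, 0, 0]; VV[2]=[2, 3, 4, 1]; VV[3]=[0, 0, 0, 1]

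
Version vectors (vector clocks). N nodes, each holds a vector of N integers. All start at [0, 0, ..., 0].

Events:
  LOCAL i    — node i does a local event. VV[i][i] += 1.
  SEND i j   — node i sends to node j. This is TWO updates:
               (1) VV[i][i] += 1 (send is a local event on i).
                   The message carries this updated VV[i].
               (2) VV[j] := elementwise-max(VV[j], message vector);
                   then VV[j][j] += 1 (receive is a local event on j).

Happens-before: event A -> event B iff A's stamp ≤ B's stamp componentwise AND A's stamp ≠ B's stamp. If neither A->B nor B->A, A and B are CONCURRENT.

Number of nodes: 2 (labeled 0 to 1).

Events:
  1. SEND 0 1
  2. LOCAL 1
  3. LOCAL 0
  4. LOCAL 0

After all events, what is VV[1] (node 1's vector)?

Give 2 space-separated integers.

Initial: VV[0]=[0, 0]
Initial: VV[1]=[0, 0]
Event 1: SEND 0->1: VV[0][0]++ -> VV[0]=[1, 0], msg_vec=[1, 0]; VV[1]=max(VV[1],msg_vec) then VV[1][1]++ -> VV[1]=[1, 1]
Event 2: LOCAL 1: VV[1][1]++ -> VV[1]=[1, 2]
Event 3: LOCAL 0: VV[0][0]++ -> VV[0]=[2, 0]
Event 4: LOCAL 0: VV[0][0]++ -> VV[0]=[3, 0]
Final vectors: VV[0]=[3, 0]; VV[1]=[1, 2]

Answer: 1 2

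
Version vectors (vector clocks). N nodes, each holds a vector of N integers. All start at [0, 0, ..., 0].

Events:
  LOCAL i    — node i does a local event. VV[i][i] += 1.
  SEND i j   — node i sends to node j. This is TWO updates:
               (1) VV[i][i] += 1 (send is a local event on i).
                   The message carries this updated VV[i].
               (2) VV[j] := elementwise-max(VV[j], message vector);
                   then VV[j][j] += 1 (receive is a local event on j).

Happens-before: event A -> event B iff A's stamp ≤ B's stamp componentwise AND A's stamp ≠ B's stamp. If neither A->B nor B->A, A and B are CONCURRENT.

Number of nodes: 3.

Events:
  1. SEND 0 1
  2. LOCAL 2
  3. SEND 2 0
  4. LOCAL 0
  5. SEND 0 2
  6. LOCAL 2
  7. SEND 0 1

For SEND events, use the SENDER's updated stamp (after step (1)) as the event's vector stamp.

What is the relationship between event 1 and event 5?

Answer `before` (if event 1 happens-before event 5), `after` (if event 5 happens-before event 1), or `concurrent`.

Initial: VV[0]=[0, 0, 0]
Initial: VV[1]=[0, 0, 0]
Initial: VV[2]=[0, 0, 0]
Event 1: SEND 0->1: VV[0][0]++ -> VV[0]=[1, 0, 0], msg_vec=[1, 0, 0]; VV[1]=max(VV[1],msg_vec) then VV[1][1]++ -> VV[1]=[1, 1, 0]
Event 2: LOCAL 2: VV[2][2]++ -> VV[2]=[0, 0, 1]
Event 3: SEND 2->0: VV[2][2]++ -> VV[2]=[0, 0, 2], msg_vec=[0, 0, 2]; VV[0]=max(VV[0],msg_vec) then VV[0][0]++ -> VV[0]=[2, 0, 2]
Event 4: LOCAL 0: VV[0][0]++ -> VV[0]=[3, 0, 2]
Event 5: SEND 0->2: VV[0][0]++ -> VV[0]=[4, 0, 2], msg_vec=[4, 0, 2]; VV[2]=max(VV[2],msg_vec) then VV[2][2]++ -> VV[2]=[4, 0, 3]
Event 6: LOCAL 2: VV[2][2]++ -> VV[2]=[4, 0, 4]
Event 7: SEND 0->1: VV[0][0]++ -> VV[0]=[5, 0, 2], msg_vec=[5, 0, 2]; VV[1]=max(VV[1],msg_vec) then VV[1][1]++ -> VV[1]=[5, 2, 2]
Event 1 stamp: [1, 0, 0]
Event 5 stamp: [4, 0, 2]
[1, 0, 0] <= [4, 0, 2]? True
[4, 0, 2] <= [1, 0, 0]? False
Relation: before

Answer: before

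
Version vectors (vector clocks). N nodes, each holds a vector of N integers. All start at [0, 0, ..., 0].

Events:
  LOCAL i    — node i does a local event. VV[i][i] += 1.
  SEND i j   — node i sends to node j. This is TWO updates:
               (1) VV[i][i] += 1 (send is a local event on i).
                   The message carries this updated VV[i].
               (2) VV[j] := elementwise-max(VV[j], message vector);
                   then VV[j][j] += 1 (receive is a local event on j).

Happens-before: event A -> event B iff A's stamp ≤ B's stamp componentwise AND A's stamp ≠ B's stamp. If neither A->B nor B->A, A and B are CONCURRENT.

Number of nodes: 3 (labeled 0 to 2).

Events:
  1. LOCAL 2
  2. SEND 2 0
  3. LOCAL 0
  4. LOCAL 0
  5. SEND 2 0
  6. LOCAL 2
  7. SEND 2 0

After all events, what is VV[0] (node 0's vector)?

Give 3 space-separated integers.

Initial: VV[0]=[0, 0, 0]
Initial: VV[1]=[0, 0, 0]
Initial: VV[2]=[0, 0, 0]
Event 1: LOCAL 2: VV[2][2]++ -> VV[2]=[0, 0, 1]
Event 2: SEND 2->0: VV[2][2]++ -> VV[2]=[0, 0, 2], msg_vec=[0, 0, 2]; VV[0]=max(VV[0],msg_vec) then VV[0][0]++ -> VV[0]=[1, 0, 2]
Event 3: LOCAL 0: VV[0][0]++ -> VV[0]=[2, 0, 2]
Event 4: LOCAL 0: VV[0][0]++ -> VV[0]=[3, 0, 2]
Event 5: SEND 2->0: VV[2][2]++ -> VV[2]=[0, 0, 3], msg_vec=[0, 0, 3]; VV[0]=max(VV[0],msg_vec) then VV[0][0]++ -> VV[0]=[4, 0, 3]
Event 6: LOCAL 2: VV[2][2]++ -> VV[2]=[0, 0, 4]
Event 7: SEND 2->0: VV[2][2]++ -> VV[2]=[0, 0, 5], msg_vec=[0, 0, 5]; VV[0]=max(VV[0],msg_vec) then VV[0][0]++ -> VV[0]=[5, 0, 5]
Final vectors: VV[0]=[5, 0, 5]; VV[1]=[0, 0, 0]; VV[2]=[0, 0, 5]

Answer: 5 0 5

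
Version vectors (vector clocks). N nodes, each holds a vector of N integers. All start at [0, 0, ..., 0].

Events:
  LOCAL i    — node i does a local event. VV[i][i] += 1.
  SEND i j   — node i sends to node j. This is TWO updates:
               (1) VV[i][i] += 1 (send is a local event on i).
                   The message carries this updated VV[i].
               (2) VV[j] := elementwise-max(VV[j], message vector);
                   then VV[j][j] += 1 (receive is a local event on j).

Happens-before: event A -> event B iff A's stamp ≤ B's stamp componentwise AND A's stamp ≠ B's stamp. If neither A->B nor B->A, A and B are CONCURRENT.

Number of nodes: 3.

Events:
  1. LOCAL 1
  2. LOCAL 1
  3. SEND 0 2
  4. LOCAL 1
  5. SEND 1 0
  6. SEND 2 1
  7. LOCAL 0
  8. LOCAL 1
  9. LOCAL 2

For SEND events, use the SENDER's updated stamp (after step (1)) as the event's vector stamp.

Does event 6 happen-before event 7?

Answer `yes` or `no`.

Initial: VV[0]=[0, 0, 0]
Initial: VV[1]=[0, 0, 0]
Initial: VV[2]=[0, 0, 0]
Event 1: LOCAL 1: VV[1][1]++ -> VV[1]=[0, 1, 0]
Event 2: LOCAL 1: VV[1][1]++ -> VV[1]=[0, 2, 0]
Event 3: SEND 0->2: VV[0][0]++ -> VV[0]=[1, 0, 0], msg_vec=[1, 0, 0]; VV[2]=max(VV[2],msg_vec) then VV[2][2]++ -> VV[2]=[1, 0, 1]
Event 4: LOCAL 1: VV[1][1]++ -> VV[1]=[0, 3, 0]
Event 5: SEND 1->0: VV[1][1]++ -> VV[1]=[0, 4, 0], msg_vec=[0, 4, 0]; VV[0]=max(VV[0],msg_vec) then VV[0][0]++ -> VV[0]=[2, 4, 0]
Event 6: SEND 2->1: VV[2][2]++ -> VV[2]=[1, 0, 2], msg_vec=[1, 0, 2]; VV[1]=max(VV[1],msg_vec) then VV[1][1]++ -> VV[1]=[1, 5, 2]
Event 7: LOCAL 0: VV[0][0]++ -> VV[0]=[3, 4, 0]
Event 8: LOCAL 1: VV[1][1]++ -> VV[1]=[1, 6, 2]
Event 9: LOCAL 2: VV[2][2]++ -> VV[2]=[1, 0, 3]
Event 6 stamp: [1, 0, 2]
Event 7 stamp: [3, 4, 0]
[1, 0, 2] <= [3, 4, 0]? False. Equal? False. Happens-before: False

Answer: no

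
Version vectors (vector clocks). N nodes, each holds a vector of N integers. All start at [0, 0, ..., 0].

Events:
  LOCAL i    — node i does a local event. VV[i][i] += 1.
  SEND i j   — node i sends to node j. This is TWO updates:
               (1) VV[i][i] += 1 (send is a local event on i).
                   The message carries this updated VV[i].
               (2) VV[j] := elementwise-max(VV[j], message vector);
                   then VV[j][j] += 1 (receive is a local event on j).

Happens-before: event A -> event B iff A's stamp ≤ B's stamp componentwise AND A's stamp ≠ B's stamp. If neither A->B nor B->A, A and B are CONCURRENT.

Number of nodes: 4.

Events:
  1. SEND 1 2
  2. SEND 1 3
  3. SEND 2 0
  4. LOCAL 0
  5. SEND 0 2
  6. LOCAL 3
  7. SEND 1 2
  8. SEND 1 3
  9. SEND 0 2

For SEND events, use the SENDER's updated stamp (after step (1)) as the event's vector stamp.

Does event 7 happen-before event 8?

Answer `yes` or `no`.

Answer: yes

Derivation:
Initial: VV[0]=[0, 0, 0, 0]
Initial: VV[1]=[0, 0, 0, 0]
Initial: VV[2]=[0, 0, 0, 0]
Initial: VV[3]=[0, 0, 0, 0]
Event 1: SEND 1->2: VV[1][1]++ -> VV[1]=[0, 1, 0, 0], msg_vec=[0, 1, 0, 0]; VV[2]=max(VV[2],msg_vec) then VV[2][2]++ -> VV[2]=[0, 1, 1, 0]
Event 2: SEND 1->3: VV[1][1]++ -> VV[1]=[0, 2, 0, 0], msg_vec=[0, 2, 0, 0]; VV[3]=max(VV[3],msg_vec) then VV[3][3]++ -> VV[3]=[0, 2, 0, 1]
Event 3: SEND 2->0: VV[2][2]++ -> VV[2]=[0, 1, 2, 0], msg_vec=[0, 1, 2, 0]; VV[0]=max(VV[0],msg_vec) then VV[0][0]++ -> VV[0]=[1, 1, 2, 0]
Event 4: LOCAL 0: VV[0][0]++ -> VV[0]=[2, 1, 2, 0]
Event 5: SEND 0->2: VV[0][0]++ -> VV[0]=[3, 1, 2, 0], msg_vec=[3, 1, 2, 0]; VV[2]=max(VV[2],msg_vec) then VV[2][2]++ -> VV[2]=[3, 1, 3, 0]
Event 6: LOCAL 3: VV[3][3]++ -> VV[3]=[0, 2, 0, 2]
Event 7: SEND 1->2: VV[1][1]++ -> VV[1]=[0, 3, 0, 0], msg_vec=[0, 3, 0, 0]; VV[2]=max(VV[2],msg_vec) then VV[2][2]++ -> VV[2]=[3, 3, 4, 0]
Event 8: SEND 1->3: VV[1][1]++ -> VV[1]=[0, 4, 0, 0], msg_vec=[0, 4, 0, 0]; VV[3]=max(VV[3],msg_vec) then VV[3][3]++ -> VV[3]=[0, 4, 0, 3]
Event 9: SEND 0->2: VV[0][0]++ -> VV[0]=[4, 1, 2, 0], msg_vec=[4, 1, 2, 0]; VV[2]=max(VV[2],msg_vec) then VV[2][2]++ -> VV[2]=[4, 3, 5, 0]
Event 7 stamp: [0, 3, 0, 0]
Event 8 stamp: [0, 4, 0, 0]
[0, 3, 0, 0] <= [0, 4, 0, 0]? True. Equal? False. Happens-before: True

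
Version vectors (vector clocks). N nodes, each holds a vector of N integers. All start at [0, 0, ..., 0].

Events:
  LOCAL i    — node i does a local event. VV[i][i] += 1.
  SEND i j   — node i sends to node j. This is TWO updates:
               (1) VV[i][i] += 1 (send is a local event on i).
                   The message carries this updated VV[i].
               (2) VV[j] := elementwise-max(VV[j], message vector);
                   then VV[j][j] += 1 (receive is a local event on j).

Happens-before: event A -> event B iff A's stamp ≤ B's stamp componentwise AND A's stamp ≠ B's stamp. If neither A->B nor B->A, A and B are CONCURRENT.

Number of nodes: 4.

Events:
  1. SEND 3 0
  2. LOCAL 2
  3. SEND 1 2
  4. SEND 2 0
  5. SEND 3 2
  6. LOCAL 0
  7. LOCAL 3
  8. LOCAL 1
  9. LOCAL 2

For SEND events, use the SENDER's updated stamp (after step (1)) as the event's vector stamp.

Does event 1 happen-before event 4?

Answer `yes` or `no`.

Answer: no

Derivation:
Initial: VV[0]=[0, 0, 0, 0]
Initial: VV[1]=[0, 0, 0, 0]
Initial: VV[2]=[0, 0, 0, 0]
Initial: VV[3]=[0, 0, 0, 0]
Event 1: SEND 3->0: VV[3][3]++ -> VV[3]=[0, 0, 0, 1], msg_vec=[0, 0, 0, 1]; VV[0]=max(VV[0],msg_vec) then VV[0][0]++ -> VV[0]=[1, 0, 0, 1]
Event 2: LOCAL 2: VV[2][2]++ -> VV[2]=[0, 0, 1, 0]
Event 3: SEND 1->2: VV[1][1]++ -> VV[1]=[0, 1, 0, 0], msg_vec=[0, 1, 0, 0]; VV[2]=max(VV[2],msg_vec) then VV[2][2]++ -> VV[2]=[0, 1, 2, 0]
Event 4: SEND 2->0: VV[2][2]++ -> VV[2]=[0, 1, 3, 0], msg_vec=[0, 1, 3, 0]; VV[0]=max(VV[0],msg_vec) then VV[0][0]++ -> VV[0]=[2, 1, 3, 1]
Event 5: SEND 3->2: VV[3][3]++ -> VV[3]=[0, 0, 0, 2], msg_vec=[0, 0, 0, 2]; VV[2]=max(VV[2],msg_vec) then VV[2][2]++ -> VV[2]=[0, 1, 4, 2]
Event 6: LOCAL 0: VV[0][0]++ -> VV[0]=[3, 1, 3, 1]
Event 7: LOCAL 3: VV[3][3]++ -> VV[3]=[0, 0, 0, 3]
Event 8: LOCAL 1: VV[1][1]++ -> VV[1]=[0, 2, 0, 0]
Event 9: LOCAL 2: VV[2][2]++ -> VV[2]=[0, 1, 5, 2]
Event 1 stamp: [0, 0, 0, 1]
Event 4 stamp: [0, 1, 3, 0]
[0, 0, 0, 1] <= [0, 1, 3, 0]? False. Equal? False. Happens-before: False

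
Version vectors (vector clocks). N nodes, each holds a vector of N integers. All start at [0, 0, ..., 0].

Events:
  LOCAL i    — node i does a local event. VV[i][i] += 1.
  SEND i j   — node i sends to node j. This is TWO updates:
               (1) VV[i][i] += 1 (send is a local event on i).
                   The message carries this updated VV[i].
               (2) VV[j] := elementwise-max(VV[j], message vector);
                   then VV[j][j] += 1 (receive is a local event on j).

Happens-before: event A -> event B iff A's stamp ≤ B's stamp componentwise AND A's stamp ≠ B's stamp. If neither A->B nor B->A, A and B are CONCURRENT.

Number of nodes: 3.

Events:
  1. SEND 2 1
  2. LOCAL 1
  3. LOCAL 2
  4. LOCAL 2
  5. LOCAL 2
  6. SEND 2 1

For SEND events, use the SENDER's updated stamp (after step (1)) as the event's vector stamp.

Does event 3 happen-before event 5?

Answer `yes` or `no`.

Initial: VV[0]=[0, 0, 0]
Initial: VV[1]=[0, 0, 0]
Initial: VV[2]=[0, 0, 0]
Event 1: SEND 2->1: VV[2][2]++ -> VV[2]=[0, 0, 1], msg_vec=[0, 0, 1]; VV[1]=max(VV[1],msg_vec) then VV[1][1]++ -> VV[1]=[0, 1, 1]
Event 2: LOCAL 1: VV[1][1]++ -> VV[1]=[0, 2, 1]
Event 3: LOCAL 2: VV[2][2]++ -> VV[2]=[0, 0, 2]
Event 4: LOCAL 2: VV[2][2]++ -> VV[2]=[0, 0, 3]
Event 5: LOCAL 2: VV[2][2]++ -> VV[2]=[0, 0, 4]
Event 6: SEND 2->1: VV[2][2]++ -> VV[2]=[0, 0, 5], msg_vec=[0, 0, 5]; VV[1]=max(VV[1],msg_vec) then VV[1][1]++ -> VV[1]=[0, 3, 5]
Event 3 stamp: [0, 0, 2]
Event 5 stamp: [0, 0, 4]
[0, 0, 2] <= [0, 0, 4]? True. Equal? False. Happens-before: True

Answer: yes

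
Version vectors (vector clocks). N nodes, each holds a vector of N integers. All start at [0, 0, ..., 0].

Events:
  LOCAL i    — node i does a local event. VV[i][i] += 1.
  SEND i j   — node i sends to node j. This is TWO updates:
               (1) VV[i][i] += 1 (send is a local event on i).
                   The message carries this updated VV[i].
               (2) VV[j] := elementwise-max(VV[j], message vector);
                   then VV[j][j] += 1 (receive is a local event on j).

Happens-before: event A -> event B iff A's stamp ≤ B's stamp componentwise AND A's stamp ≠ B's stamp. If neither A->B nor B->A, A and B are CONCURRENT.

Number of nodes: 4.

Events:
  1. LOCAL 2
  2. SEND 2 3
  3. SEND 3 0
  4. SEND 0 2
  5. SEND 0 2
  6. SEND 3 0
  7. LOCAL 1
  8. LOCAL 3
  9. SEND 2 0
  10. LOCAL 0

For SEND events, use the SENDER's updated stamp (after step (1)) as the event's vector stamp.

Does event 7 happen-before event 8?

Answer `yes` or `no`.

Answer: no

Derivation:
Initial: VV[0]=[0, 0, 0, 0]
Initial: VV[1]=[0, 0, 0, 0]
Initial: VV[2]=[0, 0, 0, 0]
Initial: VV[3]=[0, 0, 0, 0]
Event 1: LOCAL 2: VV[2][2]++ -> VV[2]=[0, 0, 1, 0]
Event 2: SEND 2->3: VV[2][2]++ -> VV[2]=[0, 0, 2, 0], msg_vec=[0, 0, 2, 0]; VV[3]=max(VV[3],msg_vec) then VV[3][3]++ -> VV[3]=[0, 0, 2, 1]
Event 3: SEND 3->0: VV[3][3]++ -> VV[3]=[0, 0, 2, 2], msg_vec=[0, 0, 2, 2]; VV[0]=max(VV[0],msg_vec) then VV[0][0]++ -> VV[0]=[1, 0, 2, 2]
Event 4: SEND 0->2: VV[0][0]++ -> VV[0]=[2, 0, 2, 2], msg_vec=[2, 0, 2, 2]; VV[2]=max(VV[2],msg_vec) then VV[2][2]++ -> VV[2]=[2, 0, 3, 2]
Event 5: SEND 0->2: VV[0][0]++ -> VV[0]=[3, 0, 2, 2], msg_vec=[3, 0, 2, 2]; VV[2]=max(VV[2],msg_vec) then VV[2][2]++ -> VV[2]=[3, 0, 4, 2]
Event 6: SEND 3->0: VV[3][3]++ -> VV[3]=[0, 0, 2, 3], msg_vec=[0, 0, 2, 3]; VV[0]=max(VV[0],msg_vec) then VV[0][0]++ -> VV[0]=[4, 0, 2, 3]
Event 7: LOCAL 1: VV[1][1]++ -> VV[1]=[0, 1, 0, 0]
Event 8: LOCAL 3: VV[3][3]++ -> VV[3]=[0, 0, 2, 4]
Event 9: SEND 2->0: VV[2][2]++ -> VV[2]=[3, 0, 5, 2], msg_vec=[3, 0, 5, 2]; VV[0]=max(VV[0],msg_vec) then VV[0][0]++ -> VV[0]=[5, 0, 5, 3]
Event 10: LOCAL 0: VV[0][0]++ -> VV[0]=[6, 0, 5, 3]
Event 7 stamp: [0, 1, 0, 0]
Event 8 stamp: [0, 0, 2, 4]
[0, 1, 0, 0] <= [0, 0, 2, 4]? False. Equal? False. Happens-before: False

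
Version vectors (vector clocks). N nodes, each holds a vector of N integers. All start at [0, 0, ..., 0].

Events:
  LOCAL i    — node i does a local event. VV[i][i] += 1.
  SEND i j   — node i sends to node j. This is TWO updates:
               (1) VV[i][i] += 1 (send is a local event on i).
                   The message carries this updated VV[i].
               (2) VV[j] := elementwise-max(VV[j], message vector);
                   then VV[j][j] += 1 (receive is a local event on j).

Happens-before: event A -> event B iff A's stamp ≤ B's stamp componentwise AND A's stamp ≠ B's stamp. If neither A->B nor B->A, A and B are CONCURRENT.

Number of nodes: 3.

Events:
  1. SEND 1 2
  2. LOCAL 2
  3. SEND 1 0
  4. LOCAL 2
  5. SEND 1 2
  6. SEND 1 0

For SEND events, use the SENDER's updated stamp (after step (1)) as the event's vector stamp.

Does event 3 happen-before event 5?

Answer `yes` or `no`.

Initial: VV[0]=[0, 0, 0]
Initial: VV[1]=[0, 0, 0]
Initial: VV[2]=[0, 0, 0]
Event 1: SEND 1->2: VV[1][1]++ -> VV[1]=[0, 1, 0], msg_vec=[0, 1, 0]; VV[2]=max(VV[2],msg_vec) then VV[2][2]++ -> VV[2]=[0, 1, 1]
Event 2: LOCAL 2: VV[2][2]++ -> VV[2]=[0, 1, 2]
Event 3: SEND 1->0: VV[1][1]++ -> VV[1]=[0, 2, 0], msg_vec=[0, 2, 0]; VV[0]=max(VV[0],msg_vec) then VV[0][0]++ -> VV[0]=[1, 2, 0]
Event 4: LOCAL 2: VV[2][2]++ -> VV[2]=[0, 1, 3]
Event 5: SEND 1->2: VV[1][1]++ -> VV[1]=[0, 3, 0], msg_vec=[0, 3, 0]; VV[2]=max(VV[2],msg_vec) then VV[2][2]++ -> VV[2]=[0, 3, 4]
Event 6: SEND 1->0: VV[1][1]++ -> VV[1]=[0, 4, 0], msg_vec=[0, 4, 0]; VV[0]=max(VV[0],msg_vec) then VV[0][0]++ -> VV[0]=[2, 4, 0]
Event 3 stamp: [0, 2, 0]
Event 5 stamp: [0, 3, 0]
[0, 2, 0] <= [0, 3, 0]? True. Equal? False. Happens-before: True

Answer: yes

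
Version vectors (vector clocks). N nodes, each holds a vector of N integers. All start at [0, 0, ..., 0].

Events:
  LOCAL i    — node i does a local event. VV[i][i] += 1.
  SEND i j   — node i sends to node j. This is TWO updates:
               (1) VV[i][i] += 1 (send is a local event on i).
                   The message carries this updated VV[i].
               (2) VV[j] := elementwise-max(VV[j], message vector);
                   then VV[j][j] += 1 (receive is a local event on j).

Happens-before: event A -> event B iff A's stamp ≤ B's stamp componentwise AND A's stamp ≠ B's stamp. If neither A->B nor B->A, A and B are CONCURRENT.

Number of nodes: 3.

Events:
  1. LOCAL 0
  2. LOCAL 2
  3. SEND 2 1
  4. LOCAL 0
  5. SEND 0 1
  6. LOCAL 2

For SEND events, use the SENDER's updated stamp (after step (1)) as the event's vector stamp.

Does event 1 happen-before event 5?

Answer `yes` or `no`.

Initial: VV[0]=[0, 0, 0]
Initial: VV[1]=[0, 0, 0]
Initial: VV[2]=[0, 0, 0]
Event 1: LOCAL 0: VV[0][0]++ -> VV[0]=[1, 0, 0]
Event 2: LOCAL 2: VV[2][2]++ -> VV[2]=[0, 0, 1]
Event 3: SEND 2->1: VV[2][2]++ -> VV[2]=[0, 0, 2], msg_vec=[0, 0, 2]; VV[1]=max(VV[1],msg_vec) then VV[1][1]++ -> VV[1]=[0, 1, 2]
Event 4: LOCAL 0: VV[0][0]++ -> VV[0]=[2, 0, 0]
Event 5: SEND 0->1: VV[0][0]++ -> VV[0]=[3, 0, 0], msg_vec=[3, 0, 0]; VV[1]=max(VV[1],msg_vec) then VV[1][1]++ -> VV[1]=[3, 2, 2]
Event 6: LOCAL 2: VV[2][2]++ -> VV[2]=[0, 0, 3]
Event 1 stamp: [1, 0, 0]
Event 5 stamp: [3, 0, 0]
[1, 0, 0] <= [3, 0, 0]? True. Equal? False. Happens-before: True

Answer: yes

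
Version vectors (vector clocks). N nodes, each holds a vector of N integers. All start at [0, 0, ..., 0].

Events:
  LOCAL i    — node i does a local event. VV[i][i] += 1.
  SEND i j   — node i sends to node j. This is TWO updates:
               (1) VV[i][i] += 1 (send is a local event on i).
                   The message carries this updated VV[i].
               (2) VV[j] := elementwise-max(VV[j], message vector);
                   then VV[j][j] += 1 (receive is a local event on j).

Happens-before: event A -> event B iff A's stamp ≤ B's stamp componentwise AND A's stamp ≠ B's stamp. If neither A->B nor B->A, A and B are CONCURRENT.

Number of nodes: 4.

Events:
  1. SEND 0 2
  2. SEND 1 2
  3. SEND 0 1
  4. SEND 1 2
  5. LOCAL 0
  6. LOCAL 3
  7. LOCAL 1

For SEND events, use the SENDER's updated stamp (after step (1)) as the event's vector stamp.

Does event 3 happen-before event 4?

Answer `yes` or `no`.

Initial: VV[0]=[0, 0, 0, 0]
Initial: VV[1]=[0, 0, 0, 0]
Initial: VV[2]=[0, 0, 0, 0]
Initial: VV[3]=[0, 0, 0, 0]
Event 1: SEND 0->2: VV[0][0]++ -> VV[0]=[1, 0, 0, 0], msg_vec=[1, 0, 0, 0]; VV[2]=max(VV[2],msg_vec) then VV[2][2]++ -> VV[2]=[1, 0, 1, 0]
Event 2: SEND 1->2: VV[1][1]++ -> VV[1]=[0, 1, 0, 0], msg_vec=[0, 1, 0, 0]; VV[2]=max(VV[2],msg_vec) then VV[2][2]++ -> VV[2]=[1, 1, 2, 0]
Event 3: SEND 0->1: VV[0][0]++ -> VV[0]=[2, 0, 0, 0], msg_vec=[2, 0, 0, 0]; VV[1]=max(VV[1],msg_vec) then VV[1][1]++ -> VV[1]=[2, 2, 0, 0]
Event 4: SEND 1->2: VV[1][1]++ -> VV[1]=[2, 3, 0, 0], msg_vec=[2, 3, 0, 0]; VV[2]=max(VV[2],msg_vec) then VV[2][2]++ -> VV[2]=[2, 3, 3, 0]
Event 5: LOCAL 0: VV[0][0]++ -> VV[0]=[3, 0, 0, 0]
Event 6: LOCAL 3: VV[3][3]++ -> VV[3]=[0, 0, 0, 1]
Event 7: LOCAL 1: VV[1][1]++ -> VV[1]=[2, 4, 0, 0]
Event 3 stamp: [2, 0, 0, 0]
Event 4 stamp: [2, 3, 0, 0]
[2, 0, 0, 0] <= [2, 3, 0, 0]? True. Equal? False. Happens-before: True

Answer: yes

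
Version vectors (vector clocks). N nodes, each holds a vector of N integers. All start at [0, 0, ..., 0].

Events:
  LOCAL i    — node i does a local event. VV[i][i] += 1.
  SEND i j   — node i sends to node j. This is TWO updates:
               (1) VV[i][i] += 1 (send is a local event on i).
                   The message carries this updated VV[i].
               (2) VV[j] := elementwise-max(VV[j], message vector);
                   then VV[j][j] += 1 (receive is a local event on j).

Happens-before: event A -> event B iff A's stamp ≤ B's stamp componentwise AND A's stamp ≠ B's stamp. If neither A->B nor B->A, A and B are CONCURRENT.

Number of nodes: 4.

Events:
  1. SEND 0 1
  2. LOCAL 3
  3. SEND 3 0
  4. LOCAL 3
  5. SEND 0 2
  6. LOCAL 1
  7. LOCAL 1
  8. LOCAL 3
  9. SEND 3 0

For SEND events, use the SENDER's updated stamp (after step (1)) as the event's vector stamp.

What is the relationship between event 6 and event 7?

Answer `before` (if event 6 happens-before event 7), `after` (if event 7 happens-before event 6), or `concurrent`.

Initial: VV[0]=[0, 0, 0, 0]
Initial: VV[1]=[0, 0, 0, 0]
Initial: VV[2]=[0, 0, 0, 0]
Initial: VV[3]=[0, 0, 0, 0]
Event 1: SEND 0->1: VV[0][0]++ -> VV[0]=[1, 0, 0, 0], msg_vec=[1, 0, 0, 0]; VV[1]=max(VV[1],msg_vec) then VV[1][1]++ -> VV[1]=[1, 1, 0, 0]
Event 2: LOCAL 3: VV[3][3]++ -> VV[3]=[0, 0, 0, 1]
Event 3: SEND 3->0: VV[3][3]++ -> VV[3]=[0, 0, 0, 2], msg_vec=[0, 0, 0, 2]; VV[0]=max(VV[0],msg_vec) then VV[0][0]++ -> VV[0]=[2, 0, 0, 2]
Event 4: LOCAL 3: VV[3][3]++ -> VV[3]=[0, 0, 0, 3]
Event 5: SEND 0->2: VV[0][0]++ -> VV[0]=[3, 0, 0, 2], msg_vec=[3, 0, 0, 2]; VV[2]=max(VV[2],msg_vec) then VV[2][2]++ -> VV[2]=[3, 0, 1, 2]
Event 6: LOCAL 1: VV[1][1]++ -> VV[1]=[1, 2, 0, 0]
Event 7: LOCAL 1: VV[1][1]++ -> VV[1]=[1, 3, 0, 0]
Event 8: LOCAL 3: VV[3][3]++ -> VV[3]=[0, 0, 0, 4]
Event 9: SEND 3->0: VV[3][3]++ -> VV[3]=[0, 0, 0, 5], msg_vec=[0, 0, 0, 5]; VV[0]=max(VV[0],msg_vec) then VV[0][0]++ -> VV[0]=[4, 0, 0, 5]
Event 6 stamp: [1, 2, 0, 0]
Event 7 stamp: [1, 3, 0, 0]
[1, 2, 0, 0] <= [1, 3, 0, 0]? True
[1, 3, 0, 0] <= [1, 2, 0, 0]? False
Relation: before

Answer: before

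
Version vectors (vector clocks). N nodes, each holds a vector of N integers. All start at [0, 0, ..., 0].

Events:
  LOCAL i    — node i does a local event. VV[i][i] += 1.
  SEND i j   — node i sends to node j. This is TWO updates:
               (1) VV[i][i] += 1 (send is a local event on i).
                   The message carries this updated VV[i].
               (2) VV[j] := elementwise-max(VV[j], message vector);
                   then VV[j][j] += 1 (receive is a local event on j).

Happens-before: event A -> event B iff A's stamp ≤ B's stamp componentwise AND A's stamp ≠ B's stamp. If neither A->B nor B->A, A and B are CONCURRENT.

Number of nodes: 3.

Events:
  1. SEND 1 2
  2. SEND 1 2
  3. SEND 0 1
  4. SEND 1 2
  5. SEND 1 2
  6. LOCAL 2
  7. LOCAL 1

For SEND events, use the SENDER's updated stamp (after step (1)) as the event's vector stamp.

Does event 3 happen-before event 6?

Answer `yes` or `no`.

Initial: VV[0]=[0, 0, 0]
Initial: VV[1]=[0, 0, 0]
Initial: VV[2]=[0, 0, 0]
Event 1: SEND 1->2: VV[1][1]++ -> VV[1]=[0, 1, 0], msg_vec=[0, 1, 0]; VV[2]=max(VV[2],msg_vec) then VV[2][2]++ -> VV[2]=[0, 1, 1]
Event 2: SEND 1->2: VV[1][1]++ -> VV[1]=[0, 2, 0], msg_vec=[0, 2, 0]; VV[2]=max(VV[2],msg_vec) then VV[2][2]++ -> VV[2]=[0, 2, 2]
Event 3: SEND 0->1: VV[0][0]++ -> VV[0]=[1, 0, 0], msg_vec=[1, 0, 0]; VV[1]=max(VV[1],msg_vec) then VV[1][1]++ -> VV[1]=[1, 3, 0]
Event 4: SEND 1->2: VV[1][1]++ -> VV[1]=[1, 4, 0], msg_vec=[1, 4, 0]; VV[2]=max(VV[2],msg_vec) then VV[2][2]++ -> VV[2]=[1, 4, 3]
Event 5: SEND 1->2: VV[1][1]++ -> VV[1]=[1, 5, 0], msg_vec=[1, 5, 0]; VV[2]=max(VV[2],msg_vec) then VV[2][2]++ -> VV[2]=[1, 5, 4]
Event 6: LOCAL 2: VV[2][2]++ -> VV[2]=[1, 5, 5]
Event 7: LOCAL 1: VV[1][1]++ -> VV[1]=[1, 6, 0]
Event 3 stamp: [1, 0, 0]
Event 6 stamp: [1, 5, 5]
[1, 0, 0] <= [1, 5, 5]? True. Equal? False. Happens-before: True

Answer: yes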